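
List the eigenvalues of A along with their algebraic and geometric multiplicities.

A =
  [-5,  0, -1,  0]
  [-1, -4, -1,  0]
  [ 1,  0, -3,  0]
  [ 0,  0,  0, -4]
λ = -4: alg = 4, geom = 3

Step 1 — factor the characteristic polynomial to read off the algebraic multiplicities:
  χ_A(x) = (x + 4)^4

Step 2 — compute geometric multiplicities via the rank-nullity identity g(λ) = n − rank(A − λI):
  rank(A − (-4)·I) = 1, so dim ker(A − (-4)·I) = n − 1 = 3

Summary:
  λ = -4: algebraic multiplicity = 4, geometric multiplicity = 3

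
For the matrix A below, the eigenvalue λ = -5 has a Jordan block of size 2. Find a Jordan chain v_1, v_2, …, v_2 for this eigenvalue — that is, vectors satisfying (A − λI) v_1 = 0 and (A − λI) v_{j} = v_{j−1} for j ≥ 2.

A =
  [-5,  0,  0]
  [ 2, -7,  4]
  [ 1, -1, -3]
A Jordan chain for λ = -5 of length 2:
v_1 = (0, 2, 1)ᵀ
v_2 = (1, 0, 0)ᵀ

Let N = A − (-5)·I. We want v_2 with N^2 v_2 = 0 but N^1 v_2 ≠ 0; then v_{j-1} := N · v_j for j = 2, …, 2.

Pick v_2 = (1, 0, 0)ᵀ.
Then v_1 = N · v_2 = (0, 2, 1)ᵀ.

Sanity check: (A − (-5)·I) v_1 = (0, 0, 0)ᵀ = 0. ✓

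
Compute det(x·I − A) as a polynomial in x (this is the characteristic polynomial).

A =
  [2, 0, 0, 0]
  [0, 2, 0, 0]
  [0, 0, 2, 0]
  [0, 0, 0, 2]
x^4 - 8*x^3 + 24*x^2 - 32*x + 16

Expanding det(x·I − A) (e.g. by cofactor expansion or by noting that A is similar to its Jordan form J, which has the same characteristic polynomial as A) gives
  χ_A(x) = x^4 - 8*x^3 + 24*x^2 - 32*x + 16
which factors as (x - 2)^4. The eigenvalues (with algebraic multiplicities) are λ = 2 with multiplicity 4.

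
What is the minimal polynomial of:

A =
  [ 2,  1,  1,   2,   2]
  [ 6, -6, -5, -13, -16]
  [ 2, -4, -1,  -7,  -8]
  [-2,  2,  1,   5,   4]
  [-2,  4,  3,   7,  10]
x^2 - 4*x + 4

The characteristic polynomial is χ_A(x) = (x - 2)^5, so the eigenvalues are known. The minimal polynomial is
  m_A(x) = Π_λ (x − λ)^{k_λ}
where k_λ is the size of the *largest* Jordan block for λ (equivalently, the smallest k with (A − λI)^k v = 0 for every generalised eigenvector v of λ).

  λ = 2: largest Jordan block has size 2, contributing (x − 2)^2

So m_A(x) = (x - 2)^2 = x^2 - 4*x + 4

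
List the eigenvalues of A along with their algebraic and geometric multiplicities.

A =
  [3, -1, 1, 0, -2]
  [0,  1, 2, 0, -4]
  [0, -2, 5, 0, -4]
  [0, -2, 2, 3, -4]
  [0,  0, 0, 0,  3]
λ = 3: alg = 5, geom = 4

Step 1 — factor the characteristic polynomial to read off the algebraic multiplicities:
  χ_A(x) = (x - 3)^5

Step 2 — compute geometric multiplicities via the rank-nullity identity g(λ) = n − rank(A − λI):
  rank(A − (3)·I) = 1, so dim ker(A − (3)·I) = n − 1 = 4

Summary:
  λ = 3: algebraic multiplicity = 5, geometric multiplicity = 4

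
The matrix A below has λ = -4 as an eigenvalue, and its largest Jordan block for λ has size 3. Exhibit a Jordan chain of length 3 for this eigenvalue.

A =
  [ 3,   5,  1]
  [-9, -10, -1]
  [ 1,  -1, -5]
A Jordan chain for λ = -4 of length 3:
v_1 = (5, -10, 15)ᵀ
v_2 = (7, -9, 1)ᵀ
v_3 = (1, 0, 0)ᵀ

Let N = A − (-4)·I. We want v_3 with N^3 v_3 = 0 but N^2 v_3 ≠ 0; then v_{j-1} := N · v_j for j = 3, …, 2.

Pick v_3 = (1, 0, 0)ᵀ.
Then v_2 = N · v_3 = (7, -9, 1)ᵀ.
Then v_1 = N · v_2 = (5, -10, 15)ᵀ.

Sanity check: (A − (-4)·I) v_1 = (0, 0, 0)ᵀ = 0. ✓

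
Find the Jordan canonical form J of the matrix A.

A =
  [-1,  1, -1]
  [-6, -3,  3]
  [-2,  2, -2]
J_2(-3) ⊕ J_1(0)

The characteristic polynomial is
  det(x·I − A) = x^3 + 6*x^2 + 9*x = x*(x + 3)^2

Eigenvalues and multiplicities (the geometric multiplicity of λ is n − rank(A − λI), which equals the number of Jordan blocks for λ):
  λ = -3: algebraic multiplicity = 2, geometric multiplicity = 1
  λ = 0: algebraic multiplicity = 1, geometric multiplicity = 1

Determining the block sizes for each eigenvalue:
  λ = -3: one block (gm = 1), so the single block has size am = 2 → block sizes [2]
  λ = 0: one block (gm = 1), so the single block has size am = 1 → block sizes [1]

Assembling the blocks gives a Jordan form
J =
  [-3,  1, 0]
  [ 0, -3, 0]
  [ 0,  0, 0]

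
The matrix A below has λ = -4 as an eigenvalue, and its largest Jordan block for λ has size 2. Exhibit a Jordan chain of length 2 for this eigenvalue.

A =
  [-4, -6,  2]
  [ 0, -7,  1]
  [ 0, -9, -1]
A Jordan chain for λ = -4 of length 2:
v_1 = (-6, -3, -9)ᵀ
v_2 = (0, 1, 0)ᵀ

Let N = A − (-4)·I. We want v_2 with N^2 v_2 = 0 but N^1 v_2 ≠ 0; then v_{j-1} := N · v_j for j = 2, …, 2.

Pick v_2 = (0, 1, 0)ᵀ.
Then v_1 = N · v_2 = (-6, -3, -9)ᵀ.

Sanity check: (A − (-4)·I) v_1 = (0, 0, 0)ᵀ = 0. ✓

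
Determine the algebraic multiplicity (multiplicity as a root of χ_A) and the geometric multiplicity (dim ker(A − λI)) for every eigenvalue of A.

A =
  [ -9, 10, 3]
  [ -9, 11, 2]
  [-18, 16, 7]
λ = 3: alg = 3, geom = 1

Step 1 — factor the characteristic polynomial to read off the algebraic multiplicities:
  χ_A(x) = (x - 3)^3

Step 2 — compute geometric multiplicities via the rank-nullity identity g(λ) = n − rank(A − λI):
  rank(A − (3)·I) = 2, so dim ker(A − (3)·I) = n − 2 = 1

Summary:
  λ = 3: algebraic multiplicity = 3, geometric multiplicity = 1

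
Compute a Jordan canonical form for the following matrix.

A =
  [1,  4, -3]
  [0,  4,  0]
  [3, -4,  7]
J_2(4) ⊕ J_1(4)

The characteristic polynomial is
  det(x·I − A) = x^3 - 12*x^2 + 48*x - 64 = (x - 4)^3

Eigenvalues and multiplicities (the geometric multiplicity of λ is n − rank(A − λI), which equals the number of Jordan blocks for λ):
  λ = 4: algebraic multiplicity = 3, geometric multiplicity = 2

Determining the block sizes for each eigenvalue:
  λ = 4: 2 blocks summing to 3 forces exactly one block of size 2 and the rest size 1 → block sizes [2, 1]

Assembling the blocks gives a Jordan form
J =
  [4, 1, 0]
  [0, 4, 0]
  [0, 0, 4]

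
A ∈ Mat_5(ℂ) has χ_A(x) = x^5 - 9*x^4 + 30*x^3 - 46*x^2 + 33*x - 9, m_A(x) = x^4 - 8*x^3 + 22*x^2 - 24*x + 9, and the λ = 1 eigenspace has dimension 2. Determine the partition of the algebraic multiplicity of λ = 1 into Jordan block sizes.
Block sizes for λ = 1: [2, 1]

Step 1 — from the characteristic polynomial, algebraic multiplicity of λ = 1 is 3. From dim ker(A − (1)·I) = 2, there are exactly 2 Jordan blocks for λ = 1.
Step 2 — from the minimal polynomial, the factor (x − 1)^2 tells us the largest block for λ = 1 has size 2.
Step 3 — with total size 3, 2 blocks, and largest block 2, the block sizes (in nonincreasing order) are [2, 1].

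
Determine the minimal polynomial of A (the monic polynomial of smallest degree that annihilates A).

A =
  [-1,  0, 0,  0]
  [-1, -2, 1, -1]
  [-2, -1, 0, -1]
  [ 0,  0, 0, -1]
x^3 + 3*x^2 + 3*x + 1

The characteristic polynomial is χ_A(x) = (x + 1)^4, so the eigenvalues are known. The minimal polynomial is
  m_A(x) = Π_λ (x − λ)^{k_λ}
where k_λ is the size of the *largest* Jordan block for λ (equivalently, the smallest k with (A − λI)^k v = 0 for every generalised eigenvector v of λ).

  λ = -1: largest Jordan block has size 3, contributing (x + 1)^3

So m_A(x) = (x + 1)^3 = x^3 + 3*x^2 + 3*x + 1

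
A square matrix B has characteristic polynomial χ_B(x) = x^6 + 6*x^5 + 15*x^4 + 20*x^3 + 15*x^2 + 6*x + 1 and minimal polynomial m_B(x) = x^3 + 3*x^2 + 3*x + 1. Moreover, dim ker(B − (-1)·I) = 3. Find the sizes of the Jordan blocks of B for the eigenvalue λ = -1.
Block sizes for λ = -1: [3, 2, 1]

Step 1 — from the characteristic polynomial, algebraic multiplicity of λ = -1 is 6. From dim ker(B − (-1)·I) = 3, there are exactly 3 Jordan blocks for λ = -1.
Step 2 — from the minimal polynomial, the factor (x + 1)^3 tells us the largest block for λ = -1 has size 3.
Step 3 — with total size 6, 3 blocks, and largest block 3, the block sizes (in nonincreasing order) are [3, 2, 1].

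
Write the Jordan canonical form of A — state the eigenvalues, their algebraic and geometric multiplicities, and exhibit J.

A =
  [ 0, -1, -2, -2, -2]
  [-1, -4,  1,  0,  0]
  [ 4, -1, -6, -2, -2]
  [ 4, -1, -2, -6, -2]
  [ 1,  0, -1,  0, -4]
J_3(-4) ⊕ J_1(-4) ⊕ J_1(-4)

The characteristic polynomial is
  det(x·I − A) = x^5 + 20*x^4 + 160*x^3 + 640*x^2 + 1280*x + 1024 = (x + 4)^5

Eigenvalues and multiplicities (the geometric multiplicity of λ is n − rank(A − λI), which equals the number of Jordan blocks for λ):
  λ = -4: algebraic multiplicity = 5, geometric multiplicity = 3

Determining the block sizes for each eigenvalue:
  λ = -4: with am = 5 and gm = 3, the partition is not yet determined (e.g. several partitions of 5 into 3 parts exist). Let N = A − (-4)·I. Computing rank(N^1) = 2, rank(N^2) = 1, rank(N^3) = 0; the number of blocks of size ≥ j is rank(N^{j−1}) − rank(N^j), giving [3, 1, 1]. So we have 1 block(s) of size 3, 2 block(s) of size 1 → block sizes [3, 1, 1]

Assembling the blocks gives a Jordan form
J =
  [-4,  1,  0,  0,  0]
  [ 0, -4,  1,  0,  0]
  [ 0,  0, -4,  0,  0]
  [ 0,  0,  0, -4,  0]
  [ 0,  0,  0,  0, -4]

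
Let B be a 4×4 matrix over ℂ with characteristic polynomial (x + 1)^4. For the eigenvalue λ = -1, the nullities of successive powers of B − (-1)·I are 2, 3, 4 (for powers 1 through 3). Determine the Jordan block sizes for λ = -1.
Block sizes for λ = -1: [3, 1]

From the dimensions of kernels of powers, the number of Jordan blocks of size at least j is d_j − d_{j−1} where d_j = dim ker(N^j) (with d_0 = 0). Computing the differences gives [2, 1, 1].
The number of blocks of size exactly k is (#blocks of size ≥ k) − (#blocks of size ≥ k + 1), so the partition is: 1 block(s) of size 1, 1 block(s) of size 3.
In nonincreasing order the block sizes are [3, 1].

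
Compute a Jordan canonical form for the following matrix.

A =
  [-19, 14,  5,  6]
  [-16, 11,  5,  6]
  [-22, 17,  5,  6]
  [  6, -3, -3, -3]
J_1(-3) ⊕ J_1(-3) ⊕ J_2(0)

The characteristic polynomial is
  det(x·I − A) = x^4 + 6*x^3 + 9*x^2 = x^2*(x + 3)^2

Eigenvalues and multiplicities (the geometric multiplicity of λ is n − rank(A − λI), which equals the number of Jordan blocks for λ):
  λ = -3: algebraic multiplicity = 2, geometric multiplicity = 2
  λ = 0: algebraic multiplicity = 2, geometric multiplicity = 1

Determining the block sizes for each eigenvalue:
  λ = -3: gm = am = 2, so every block has size 1 → block sizes [1, 1]
  λ = 0: one block (gm = 1), so the single block has size am = 2 → block sizes [2]

Assembling the blocks gives a Jordan form
J =
  [-3,  0, 0, 0]
  [ 0, -3, 0, 0]
  [ 0,  0, 0, 1]
  [ 0,  0, 0, 0]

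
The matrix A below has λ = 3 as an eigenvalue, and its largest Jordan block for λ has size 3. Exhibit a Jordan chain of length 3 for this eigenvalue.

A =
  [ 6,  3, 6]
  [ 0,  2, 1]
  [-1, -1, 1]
A Jordan chain for λ = 3 of length 3:
v_1 = (3, -1, -1)ᵀ
v_2 = (3, 0, -1)ᵀ
v_3 = (1, 0, 0)ᵀ

Let N = A − (3)·I. We want v_3 with N^3 v_3 = 0 but N^2 v_3 ≠ 0; then v_{j-1} := N · v_j for j = 3, …, 2.

Pick v_3 = (1, 0, 0)ᵀ.
Then v_2 = N · v_3 = (3, 0, -1)ᵀ.
Then v_1 = N · v_2 = (3, -1, -1)ᵀ.

Sanity check: (A − (3)·I) v_1 = (0, 0, 0)ᵀ = 0. ✓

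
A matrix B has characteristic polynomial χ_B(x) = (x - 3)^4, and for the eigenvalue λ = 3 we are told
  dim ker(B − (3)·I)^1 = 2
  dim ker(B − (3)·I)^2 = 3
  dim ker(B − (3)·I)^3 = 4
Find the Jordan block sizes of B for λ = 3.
Block sizes for λ = 3: [3, 1]

From the dimensions of kernels of powers, the number of Jordan blocks of size at least j is d_j − d_{j−1} where d_j = dim ker(N^j) (with d_0 = 0). Computing the differences gives [2, 1, 1].
The number of blocks of size exactly k is (#blocks of size ≥ k) − (#blocks of size ≥ k + 1), so the partition is: 1 block(s) of size 1, 1 block(s) of size 3.
In nonincreasing order the block sizes are [3, 1].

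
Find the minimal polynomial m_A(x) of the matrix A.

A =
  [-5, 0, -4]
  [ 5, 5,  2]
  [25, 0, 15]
x^2 - 10*x + 25

The characteristic polynomial is χ_A(x) = (x - 5)^3, so the eigenvalues are known. The minimal polynomial is
  m_A(x) = Π_λ (x − λ)^{k_λ}
where k_λ is the size of the *largest* Jordan block for λ (equivalently, the smallest k with (A − λI)^k v = 0 for every generalised eigenvector v of λ).

  λ = 5: largest Jordan block has size 2, contributing (x − 5)^2

So m_A(x) = (x - 5)^2 = x^2 - 10*x + 25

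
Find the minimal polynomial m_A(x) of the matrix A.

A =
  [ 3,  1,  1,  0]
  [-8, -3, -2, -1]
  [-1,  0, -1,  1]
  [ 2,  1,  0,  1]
x^2

The characteristic polynomial is χ_A(x) = x^4, so the eigenvalues are known. The minimal polynomial is
  m_A(x) = Π_λ (x − λ)^{k_λ}
where k_λ is the size of the *largest* Jordan block for λ (equivalently, the smallest k with (A − λI)^k v = 0 for every generalised eigenvector v of λ).

  λ = 0: largest Jordan block has size 2, contributing (x − 0)^2

So m_A(x) = x^2 = x^2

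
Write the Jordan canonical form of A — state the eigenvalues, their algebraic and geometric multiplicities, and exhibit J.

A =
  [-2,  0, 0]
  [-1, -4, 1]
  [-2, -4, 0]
J_2(-2) ⊕ J_1(-2)

The characteristic polynomial is
  det(x·I − A) = x^3 + 6*x^2 + 12*x + 8 = (x + 2)^3

Eigenvalues and multiplicities (the geometric multiplicity of λ is n − rank(A − λI), which equals the number of Jordan blocks for λ):
  λ = -2: algebraic multiplicity = 3, geometric multiplicity = 2

Determining the block sizes for each eigenvalue:
  λ = -2: 2 blocks summing to 3 forces exactly one block of size 2 and the rest size 1 → block sizes [2, 1]

Assembling the blocks gives a Jordan form
J =
  [-2,  1,  0]
  [ 0, -2,  0]
  [ 0,  0, -2]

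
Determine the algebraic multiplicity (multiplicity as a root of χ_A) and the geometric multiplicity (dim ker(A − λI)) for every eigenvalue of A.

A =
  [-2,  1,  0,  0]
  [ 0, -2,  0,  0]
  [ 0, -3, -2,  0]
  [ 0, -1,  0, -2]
λ = -2: alg = 4, geom = 3

Step 1 — factor the characteristic polynomial to read off the algebraic multiplicities:
  χ_A(x) = (x + 2)^4

Step 2 — compute geometric multiplicities via the rank-nullity identity g(λ) = n − rank(A − λI):
  rank(A − (-2)·I) = 1, so dim ker(A − (-2)·I) = n − 1 = 3

Summary:
  λ = -2: algebraic multiplicity = 4, geometric multiplicity = 3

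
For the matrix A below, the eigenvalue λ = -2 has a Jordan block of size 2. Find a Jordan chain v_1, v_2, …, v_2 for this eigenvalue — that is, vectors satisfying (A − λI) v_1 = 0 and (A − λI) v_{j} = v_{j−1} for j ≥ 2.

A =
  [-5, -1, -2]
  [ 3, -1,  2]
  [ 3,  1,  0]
A Jordan chain for λ = -2 of length 2:
v_1 = (-3, 3, 3)ᵀ
v_2 = (1, 0, 0)ᵀ

Let N = A − (-2)·I. We want v_2 with N^2 v_2 = 0 but N^1 v_2 ≠ 0; then v_{j-1} := N · v_j for j = 2, …, 2.

Pick v_2 = (1, 0, 0)ᵀ.
Then v_1 = N · v_2 = (-3, 3, 3)ᵀ.

Sanity check: (A − (-2)·I) v_1 = (0, 0, 0)ᵀ = 0. ✓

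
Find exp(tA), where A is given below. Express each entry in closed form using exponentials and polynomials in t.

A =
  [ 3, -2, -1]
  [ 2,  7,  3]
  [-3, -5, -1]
e^{tA} =
  [-t^2*exp(3*t)/2 + exp(3*t), -3*t^2*exp(3*t)/2 - 2*t*exp(3*t), -t^2*exp(3*t) - t*exp(3*t)]
  [-t^2*exp(3*t)/2 + 2*t*exp(3*t), -3*t^2*exp(3*t)/2 + 4*t*exp(3*t) + exp(3*t), -t^2*exp(3*t) + 3*t*exp(3*t)]
  [t^2*exp(3*t) - 3*t*exp(3*t), 3*t^2*exp(3*t) - 5*t*exp(3*t), 2*t^2*exp(3*t) - 4*t*exp(3*t) + exp(3*t)]

Strategy: write A = P · J · P⁻¹ where J is a Jordan canonical form, so e^{tA} = P · e^{tJ} · P⁻¹, and e^{tJ} can be computed block-by-block.

A has Jordan form
J =
  [3, 1, 0]
  [0, 3, 1]
  [0, 0, 3]
(up to reordering of blocks).

Per-block formulas:
  For a 3×3 Jordan block J_3(3): exp(t · J_3(3)) = e^(3t)·(I + t·N + (t^2/2)·N^2), where N is the 3×3 nilpotent shift.

After assembling e^{tJ} and conjugating by P, we get:

e^{tA} =
  [-t^2*exp(3*t)/2 + exp(3*t), -3*t^2*exp(3*t)/2 - 2*t*exp(3*t), -t^2*exp(3*t) - t*exp(3*t)]
  [-t^2*exp(3*t)/2 + 2*t*exp(3*t), -3*t^2*exp(3*t)/2 + 4*t*exp(3*t) + exp(3*t), -t^2*exp(3*t) + 3*t*exp(3*t)]
  [t^2*exp(3*t) - 3*t*exp(3*t), 3*t^2*exp(3*t) - 5*t*exp(3*t), 2*t^2*exp(3*t) - 4*t*exp(3*t) + exp(3*t)]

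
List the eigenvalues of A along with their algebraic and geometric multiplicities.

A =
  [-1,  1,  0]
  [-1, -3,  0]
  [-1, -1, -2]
λ = -2: alg = 3, geom = 2

Step 1 — factor the characteristic polynomial to read off the algebraic multiplicities:
  χ_A(x) = (x + 2)^3

Step 2 — compute geometric multiplicities via the rank-nullity identity g(λ) = n − rank(A − λI):
  rank(A − (-2)·I) = 1, so dim ker(A − (-2)·I) = n − 1 = 2

Summary:
  λ = -2: algebraic multiplicity = 3, geometric multiplicity = 2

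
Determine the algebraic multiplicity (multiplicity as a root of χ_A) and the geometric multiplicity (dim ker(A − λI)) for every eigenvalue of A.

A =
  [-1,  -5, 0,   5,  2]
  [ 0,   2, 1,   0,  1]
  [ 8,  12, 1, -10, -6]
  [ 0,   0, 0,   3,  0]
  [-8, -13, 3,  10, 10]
λ = 3: alg = 5, geom = 3

Step 1 — factor the characteristic polynomial to read off the algebraic multiplicities:
  χ_A(x) = (x - 3)^5

Step 2 — compute geometric multiplicities via the rank-nullity identity g(λ) = n − rank(A − λI):
  rank(A − (3)·I) = 2, so dim ker(A − (3)·I) = n − 2 = 3

Summary:
  λ = 3: algebraic multiplicity = 5, geometric multiplicity = 3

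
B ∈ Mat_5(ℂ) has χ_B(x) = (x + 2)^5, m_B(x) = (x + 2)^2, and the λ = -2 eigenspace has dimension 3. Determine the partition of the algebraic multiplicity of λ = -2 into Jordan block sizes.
Block sizes for λ = -2: [2, 2, 1]

Step 1 — from the characteristic polynomial, algebraic multiplicity of λ = -2 is 5. From dim ker(B − (-2)·I) = 3, there are exactly 3 Jordan blocks for λ = -2.
Step 2 — from the minimal polynomial, the factor (x + 2)^2 tells us the largest block for λ = -2 has size 2.
Step 3 — with total size 5, 3 blocks, and largest block 2, the block sizes (in nonincreasing order) are [2, 2, 1].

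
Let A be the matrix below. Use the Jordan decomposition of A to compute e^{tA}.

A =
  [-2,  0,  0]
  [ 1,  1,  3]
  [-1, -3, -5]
e^{tA} =
  [exp(-2*t), 0, 0]
  [t*exp(-2*t), 3*t*exp(-2*t) + exp(-2*t), 3*t*exp(-2*t)]
  [-t*exp(-2*t), -3*t*exp(-2*t), -3*t*exp(-2*t) + exp(-2*t)]

Strategy: write A = P · J · P⁻¹ where J is a Jordan canonical form, so e^{tA} = P · e^{tJ} · P⁻¹, and e^{tJ} can be computed block-by-block.

A has Jordan form
J =
  [-2,  1,  0]
  [ 0, -2,  0]
  [ 0,  0, -2]
(up to reordering of blocks).

Per-block formulas:
  For a 1×1 block at λ = -2: exp(t · [-2]) = [e^(-2t)].
  For a 2×2 Jordan block J_2(-2): exp(t · J_2(-2)) = e^(-2t)·(I + t·N), where N is the 2×2 nilpotent shift.

After assembling e^{tJ} and conjugating by P, we get:

e^{tA} =
  [exp(-2*t), 0, 0]
  [t*exp(-2*t), 3*t*exp(-2*t) + exp(-2*t), 3*t*exp(-2*t)]
  [-t*exp(-2*t), -3*t*exp(-2*t), -3*t*exp(-2*t) + exp(-2*t)]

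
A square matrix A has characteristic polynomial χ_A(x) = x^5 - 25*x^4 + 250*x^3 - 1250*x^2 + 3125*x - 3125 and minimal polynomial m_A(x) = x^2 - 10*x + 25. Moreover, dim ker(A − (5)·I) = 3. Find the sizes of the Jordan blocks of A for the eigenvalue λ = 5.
Block sizes for λ = 5: [2, 2, 1]

Step 1 — from the characteristic polynomial, algebraic multiplicity of λ = 5 is 5. From dim ker(A − (5)·I) = 3, there are exactly 3 Jordan blocks for λ = 5.
Step 2 — from the minimal polynomial, the factor (x − 5)^2 tells us the largest block for λ = 5 has size 2.
Step 3 — with total size 5, 3 blocks, and largest block 2, the block sizes (in nonincreasing order) are [2, 2, 1].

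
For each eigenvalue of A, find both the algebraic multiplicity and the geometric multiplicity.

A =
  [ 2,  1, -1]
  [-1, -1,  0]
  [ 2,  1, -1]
λ = 0: alg = 3, geom = 1

Step 1 — factor the characteristic polynomial to read off the algebraic multiplicities:
  χ_A(x) = x^3

Step 2 — compute geometric multiplicities via the rank-nullity identity g(λ) = n − rank(A − λI):
  rank(A − (0)·I) = 2, so dim ker(A − (0)·I) = n − 2 = 1

Summary:
  λ = 0: algebraic multiplicity = 3, geometric multiplicity = 1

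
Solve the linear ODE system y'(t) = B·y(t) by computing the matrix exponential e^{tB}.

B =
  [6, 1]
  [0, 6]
e^{tB} =
  [exp(6*t), t*exp(6*t)]
  [0, exp(6*t)]

Strategy: write B = P · J · P⁻¹ where J is a Jordan canonical form, so e^{tB} = P · e^{tJ} · P⁻¹, and e^{tJ} can be computed block-by-block.

B has Jordan form
J =
  [6, 1]
  [0, 6]
(up to reordering of blocks).

Per-block formulas:
  For a 2×2 Jordan block J_2(6): exp(t · J_2(6)) = e^(6t)·(I + t·N), where N is the 2×2 nilpotent shift.

After assembling e^{tJ} and conjugating by P, we get:

e^{tB} =
  [exp(6*t), t*exp(6*t)]
  [0, exp(6*t)]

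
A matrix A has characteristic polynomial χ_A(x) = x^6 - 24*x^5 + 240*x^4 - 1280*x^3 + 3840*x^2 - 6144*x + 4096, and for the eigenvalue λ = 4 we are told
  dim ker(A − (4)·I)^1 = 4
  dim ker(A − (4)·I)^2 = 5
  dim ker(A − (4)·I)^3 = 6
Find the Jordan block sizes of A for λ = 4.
Block sizes for λ = 4: [3, 1, 1, 1]

From the dimensions of kernels of powers, the number of Jordan blocks of size at least j is d_j − d_{j−1} where d_j = dim ker(N^j) (with d_0 = 0). Computing the differences gives [4, 1, 1].
The number of blocks of size exactly k is (#blocks of size ≥ k) − (#blocks of size ≥ k + 1), so the partition is: 3 block(s) of size 1, 1 block(s) of size 3.
In nonincreasing order the block sizes are [3, 1, 1, 1].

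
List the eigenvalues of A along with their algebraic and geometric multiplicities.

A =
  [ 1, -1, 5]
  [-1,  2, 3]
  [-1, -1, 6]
λ = 3: alg = 3, geom = 1

Step 1 — factor the characteristic polynomial to read off the algebraic multiplicities:
  χ_A(x) = (x - 3)^3

Step 2 — compute geometric multiplicities via the rank-nullity identity g(λ) = n − rank(A − λI):
  rank(A − (3)·I) = 2, so dim ker(A − (3)·I) = n − 2 = 1

Summary:
  λ = 3: algebraic multiplicity = 3, geometric multiplicity = 1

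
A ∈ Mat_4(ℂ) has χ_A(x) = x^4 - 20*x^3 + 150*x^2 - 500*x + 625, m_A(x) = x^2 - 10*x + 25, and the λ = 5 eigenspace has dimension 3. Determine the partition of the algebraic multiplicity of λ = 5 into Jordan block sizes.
Block sizes for λ = 5: [2, 1, 1]

Step 1 — from the characteristic polynomial, algebraic multiplicity of λ = 5 is 4. From dim ker(A − (5)·I) = 3, there are exactly 3 Jordan blocks for λ = 5.
Step 2 — from the minimal polynomial, the factor (x − 5)^2 tells us the largest block for λ = 5 has size 2.
Step 3 — with total size 4, 3 blocks, and largest block 2, the block sizes (in nonincreasing order) are [2, 1, 1].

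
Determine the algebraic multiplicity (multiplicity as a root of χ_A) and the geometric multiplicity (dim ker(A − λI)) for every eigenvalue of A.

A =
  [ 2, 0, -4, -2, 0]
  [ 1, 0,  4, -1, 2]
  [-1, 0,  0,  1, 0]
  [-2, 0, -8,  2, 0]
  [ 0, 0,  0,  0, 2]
λ = 0: alg = 2, geom = 2; λ = 2: alg = 3, geom = 2

Step 1 — factor the characteristic polynomial to read off the algebraic multiplicities:
  χ_A(x) = x^2*(x - 2)^3

Step 2 — compute geometric multiplicities via the rank-nullity identity g(λ) = n − rank(A − λI):
  rank(A − (0)·I) = 3, so dim ker(A − (0)·I) = n − 3 = 2
  rank(A − (2)·I) = 3, so dim ker(A − (2)·I) = n − 3 = 2

Summary:
  λ = 0: algebraic multiplicity = 2, geometric multiplicity = 2
  λ = 2: algebraic multiplicity = 3, geometric multiplicity = 2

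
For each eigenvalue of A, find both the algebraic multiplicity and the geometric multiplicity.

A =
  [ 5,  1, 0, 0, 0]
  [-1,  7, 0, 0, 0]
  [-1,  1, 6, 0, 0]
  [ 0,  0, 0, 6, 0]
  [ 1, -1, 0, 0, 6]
λ = 6: alg = 5, geom = 4

Step 1 — factor the characteristic polynomial to read off the algebraic multiplicities:
  χ_A(x) = (x - 6)^5

Step 2 — compute geometric multiplicities via the rank-nullity identity g(λ) = n − rank(A − λI):
  rank(A − (6)·I) = 1, so dim ker(A − (6)·I) = n − 1 = 4

Summary:
  λ = 6: algebraic multiplicity = 5, geometric multiplicity = 4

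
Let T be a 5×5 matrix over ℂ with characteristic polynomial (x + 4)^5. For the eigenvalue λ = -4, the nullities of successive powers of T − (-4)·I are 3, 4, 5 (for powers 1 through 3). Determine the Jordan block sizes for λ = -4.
Block sizes for λ = -4: [3, 1, 1]

From the dimensions of kernels of powers, the number of Jordan blocks of size at least j is d_j − d_{j−1} where d_j = dim ker(N^j) (with d_0 = 0). Computing the differences gives [3, 1, 1].
The number of blocks of size exactly k is (#blocks of size ≥ k) − (#blocks of size ≥ k + 1), so the partition is: 2 block(s) of size 1, 1 block(s) of size 3.
In nonincreasing order the block sizes are [3, 1, 1].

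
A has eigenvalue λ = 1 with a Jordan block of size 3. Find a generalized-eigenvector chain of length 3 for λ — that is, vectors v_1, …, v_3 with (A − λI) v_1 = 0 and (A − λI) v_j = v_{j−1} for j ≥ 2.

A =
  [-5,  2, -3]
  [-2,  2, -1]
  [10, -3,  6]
A Jordan chain for λ = 1 of length 3:
v_1 = (2, 0, -4)ᵀ
v_2 = (-6, -2, 10)ᵀ
v_3 = (1, 0, 0)ᵀ

Let N = A − (1)·I. We want v_3 with N^3 v_3 = 0 but N^2 v_3 ≠ 0; then v_{j-1} := N · v_j for j = 3, …, 2.

Pick v_3 = (1, 0, 0)ᵀ.
Then v_2 = N · v_3 = (-6, -2, 10)ᵀ.
Then v_1 = N · v_2 = (2, 0, -4)ᵀ.

Sanity check: (A − (1)·I) v_1 = (0, 0, 0)ᵀ = 0. ✓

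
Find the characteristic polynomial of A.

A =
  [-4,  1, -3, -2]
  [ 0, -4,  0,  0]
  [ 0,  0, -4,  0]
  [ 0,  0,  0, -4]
x^4 + 16*x^3 + 96*x^2 + 256*x + 256

Expanding det(x·I − A) (e.g. by cofactor expansion or by noting that A is similar to its Jordan form J, which has the same characteristic polynomial as A) gives
  χ_A(x) = x^4 + 16*x^3 + 96*x^2 + 256*x + 256
which factors as (x + 4)^4. The eigenvalues (with algebraic multiplicities) are λ = -4 with multiplicity 4.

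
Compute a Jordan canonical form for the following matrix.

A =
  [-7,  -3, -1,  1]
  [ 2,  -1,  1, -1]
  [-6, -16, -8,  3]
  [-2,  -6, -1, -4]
J_3(-5) ⊕ J_1(-5)

The characteristic polynomial is
  det(x·I − A) = x^4 + 20*x^3 + 150*x^2 + 500*x + 625 = (x + 5)^4

Eigenvalues and multiplicities (the geometric multiplicity of λ is n − rank(A − λI), which equals the number of Jordan blocks for λ):
  λ = -5: algebraic multiplicity = 4, geometric multiplicity = 2

Determining the block sizes for each eigenvalue:
  λ = -5: with am = 4 and gm = 2, the partition is not yet determined (e.g. several partitions of 4 into 2 parts exist). Let N = A − (-5)·I. Computing rank(N^1) = 2, rank(N^2) = 1, rank(N^3) = 0; the number of blocks of size ≥ j is rank(N^{j−1}) − rank(N^j), giving [2, 1, 1]. So we have 1 block(s) of size 3, 1 block(s) of size 1 → block sizes [3, 1]

Assembling the blocks gives a Jordan form
J =
  [-5,  1,  0,  0]
  [ 0, -5,  1,  0]
  [ 0,  0, -5,  0]
  [ 0,  0,  0, -5]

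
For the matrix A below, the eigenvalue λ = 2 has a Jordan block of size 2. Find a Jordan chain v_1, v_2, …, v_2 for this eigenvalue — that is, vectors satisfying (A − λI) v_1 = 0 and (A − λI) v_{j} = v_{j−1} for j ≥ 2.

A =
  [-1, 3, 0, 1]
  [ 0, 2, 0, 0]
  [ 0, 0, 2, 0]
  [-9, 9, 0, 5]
A Jordan chain for λ = 2 of length 2:
v_1 = (-3, 0, 0, -9)ᵀ
v_2 = (1, 0, 0, 0)ᵀ

Let N = A − (2)·I. We want v_2 with N^2 v_2 = 0 but N^1 v_2 ≠ 0; then v_{j-1} := N · v_j for j = 2, …, 2.

Pick v_2 = (1, 0, 0, 0)ᵀ.
Then v_1 = N · v_2 = (-3, 0, 0, -9)ᵀ.

Sanity check: (A − (2)·I) v_1 = (0, 0, 0, 0)ᵀ = 0. ✓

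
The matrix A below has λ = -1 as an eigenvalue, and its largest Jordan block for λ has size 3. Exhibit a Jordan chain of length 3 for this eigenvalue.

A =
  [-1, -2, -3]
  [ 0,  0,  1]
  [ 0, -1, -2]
A Jordan chain for λ = -1 of length 3:
v_1 = (1, 0, 0)ᵀ
v_2 = (-2, 1, -1)ᵀ
v_3 = (0, 1, 0)ᵀ

Let N = A − (-1)·I. We want v_3 with N^3 v_3 = 0 but N^2 v_3 ≠ 0; then v_{j-1} := N · v_j for j = 3, …, 2.

Pick v_3 = (0, 1, 0)ᵀ.
Then v_2 = N · v_3 = (-2, 1, -1)ᵀ.
Then v_1 = N · v_2 = (1, 0, 0)ᵀ.

Sanity check: (A − (-1)·I) v_1 = (0, 0, 0)ᵀ = 0. ✓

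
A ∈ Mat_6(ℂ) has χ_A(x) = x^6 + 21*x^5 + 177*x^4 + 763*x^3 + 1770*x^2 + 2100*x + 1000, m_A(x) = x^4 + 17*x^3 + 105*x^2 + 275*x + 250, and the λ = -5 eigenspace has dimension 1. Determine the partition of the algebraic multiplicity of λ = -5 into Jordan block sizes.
Block sizes for λ = -5: [3]

Step 1 — from the characteristic polynomial, algebraic multiplicity of λ = -5 is 3. From dim ker(A − (-5)·I) = 1, there are exactly 1 Jordan blocks for λ = -5.
Step 2 — from the minimal polynomial, the factor (x + 5)^3 tells us the largest block for λ = -5 has size 3.
Step 3 — with total size 3, 1 blocks, and largest block 3, the block sizes (in nonincreasing order) are [3].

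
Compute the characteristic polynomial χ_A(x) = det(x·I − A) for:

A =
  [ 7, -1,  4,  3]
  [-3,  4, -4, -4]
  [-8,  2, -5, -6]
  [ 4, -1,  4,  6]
x^4 - 12*x^3 + 54*x^2 - 108*x + 81

Expanding det(x·I − A) (e.g. by cofactor expansion or by noting that A is similar to its Jordan form J, which has the same characteristic polynomial as A) gives
  χ_A(x) = x^4 - 12*x^3 + 54*x^2 - 108*x + 81
which factors as (x - 3)^4. The eigenvalues (with algebraic multiplicities) are λ = 3 with multiplicity 4.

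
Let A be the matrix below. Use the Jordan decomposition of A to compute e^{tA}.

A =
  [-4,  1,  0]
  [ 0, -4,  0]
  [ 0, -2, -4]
e^{tA} =
  [exp(-4*t), t*exp(-4*t), 0]
  [0, exp(-4*t), 0]
  [0, -2*t*exp(-4*t), exp(-4*t)]

Strategy: write A = P · J · P⁻¹ where J is a Jordan canonical form, so e^{tA} = P · e^{tJ} · P⁻¹, and e^{tJ} can be computed block-by-block.

A has Jordan form
J =
  [-4,  1,  0]
  [ 0, -4,  0]
  [ 0,  0, -4]
(up to reordering of blocks).

Per-block formulas:
  For a 1×1 block at λ = -4: exp(t · [-4]) = [e^(-4t)].
  For a 2×2 Jordan block J_2(-4): exp(t · J_2(-4)) = e^(-4t)·(I + t·N), where N is the 2×2 nilpotent shift.

After assembling e^{tJ} and conjugating by P, we get:

e^{tA} =
  [exp(-4*t), t*exp(-4*t), 0]
  [0, exp(-4*t), 0]
  [0, -2*t*exp(-4*t), exp(-4*t)]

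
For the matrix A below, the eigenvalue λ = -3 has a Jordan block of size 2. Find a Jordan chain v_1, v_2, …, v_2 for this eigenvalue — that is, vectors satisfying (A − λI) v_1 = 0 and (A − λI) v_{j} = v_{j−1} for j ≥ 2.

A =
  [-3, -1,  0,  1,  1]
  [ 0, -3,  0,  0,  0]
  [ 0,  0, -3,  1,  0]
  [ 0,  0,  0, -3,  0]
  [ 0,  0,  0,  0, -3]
A Jordan chain for λ = -3 of length 2:
v_1 = (-1, 0, 0, 0, 0)ᵀ
v_2 = (0, 1, 0, 0, 0)ᵀ

Let N = A − (-3)·I. We want v_2 with N^2 v_2 = 0 but N^1 v_2 ≠ 0; then v_{j-1} := N · v_j for j = 2, …, 2.

Pick v_2 = (0, 1, 0, 0, 0)ᵀ.
Then v_1 = N · v_2 = (-1, 0, 0, 0, 0)ᵀ.

Sanity check: (A − (-3)·I) v_1 = (0, 0, 0, 0, 0)ᵀ = 0. ✓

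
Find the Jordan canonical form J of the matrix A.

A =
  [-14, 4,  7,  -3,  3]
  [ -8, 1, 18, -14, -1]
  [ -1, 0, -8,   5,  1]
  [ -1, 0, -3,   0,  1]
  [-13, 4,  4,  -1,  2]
J_2(-5) ⊕ J_1(-5) ⊕ J_2(-2)

The characteristic polynomial is
  det(x·I − A) = x^5 + 19*x^4 + 139*x^3 + 485*x^2 + 800*x + 500 = (x + 2)^2*(x + 5)^3

Eigenvalues and multiplicities (the geometric multiplicity of λ is n − rank(A − λI), which equals the number of Jordan blocks for λ):
  λ = -5: algebraic multiplicity = 3, geometric multiplicity = 2
  λ = -2: algebraic multiplicity = 2, geometric multiplicity = 1

Determining the block sizes for each eigenvalue:
  λ = -5: 2 blocks summing to 3 forces exactly one block of size 2 and the rest size 1 → block sizes [2, 1]
  λ = -2: one block (gm = 1), so the single block has size am = 2 → block sizes [2]

Assembling the blocks gives a Jordan form
J =
  [-5,  1,  0,  0,  0]
  [ 0, -5,  0,  0,  0]
  [ 0,  0, -5,  0,  0]
  [ 0,  0,  0, -2,  1]
  [ 0,  0,  0,  0, -2]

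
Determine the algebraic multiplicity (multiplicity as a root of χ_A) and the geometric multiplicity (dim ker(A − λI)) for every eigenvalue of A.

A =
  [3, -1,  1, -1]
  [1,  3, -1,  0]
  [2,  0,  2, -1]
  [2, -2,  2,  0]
λ = 2: alg = 4, geom = 2

Step 1 — factor the characteristic polynomial to read off the algebraic multiplicities:
  χ_A(x) = (x - 2)^4

Step 2 — compute geometric multiplicities via the rank-nullity identity g(λ) = n − rank(A − λI):
  rank(A − (2)·I) = 2, so dim ker(A − (2)·I) = n − 2 = 2

Summary:
  λ = 2: algebraic multiplicity = 4, geometric multiplicity = 2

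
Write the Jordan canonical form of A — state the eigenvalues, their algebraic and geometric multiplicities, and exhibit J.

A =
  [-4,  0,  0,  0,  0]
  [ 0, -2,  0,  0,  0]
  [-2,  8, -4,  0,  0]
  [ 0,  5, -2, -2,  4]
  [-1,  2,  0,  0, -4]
J_2(-4) ⊕ J_1(-4) ⊕ J_2(-2)

The characteristic polynomial is
  det(x·I − A) = x^5 + 16*x^4 + 100*x^3 + 304*x^2 + 448*x + 256 = (x + 2)^2*(x + 4)^3

Eigenvalues and multiplicities (the geometric multiplicity of λ is n − rank(A − λI), which equals the number of Jordan blocks for λ):
  λ = -4: algebraic multiplicity = 3, geometric multiplicity = 2
  λ = -2: algebraic multiplicity = 2, geometric multiplicity = 1

Determining the block sizes for each eigenvalue:
  λ = -4: 2 blocks summing to 3 forces exactly one block of size 2 and the rest size 1 → block sizes [2, 1]
  λ = -2: one block (gm = 1), so the single block has size am = 2 → block sizes [2]

Assembling the blocks gives a Jordan form
J =
  [-4,  1,  0,  0,  0]
  [ 0, -4,  0,  0,  0]
  [ 0,  0, -4,  0,  0]
  [ 0,  0,  0, -2,  1]
  [ 0,  0,  0,  0, -2]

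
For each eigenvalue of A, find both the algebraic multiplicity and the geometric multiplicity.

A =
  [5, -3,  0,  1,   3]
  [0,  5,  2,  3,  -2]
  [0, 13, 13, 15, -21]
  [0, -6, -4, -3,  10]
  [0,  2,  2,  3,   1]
λ = 3: alg = 2, geom = 1; λ = 5: alg = 3, geom = 2

Step 1 — factor the characteristic polynomial to read off the algebraic multiplicities:
  χ_A(x) = (x - 5)^3*(x - 3)^2

Step 2 — compute geometric multiplicities via the rank-nullity identity g(λ) = n − rank(A − λI):
  rank(A − (3)·I) = 4, so dim ker(A − (3)·I) = n − 4 = 1
  rank(A − (5)·I) = 3, so dim ker(A − (5)·I) = n − 3 = 2

Summary:
  λ = 3: algebraic multiplicity = 2, geometric multiplicity = 1
  λ = 5: algebraic multiplicity = 3, geometric multiplicity = 2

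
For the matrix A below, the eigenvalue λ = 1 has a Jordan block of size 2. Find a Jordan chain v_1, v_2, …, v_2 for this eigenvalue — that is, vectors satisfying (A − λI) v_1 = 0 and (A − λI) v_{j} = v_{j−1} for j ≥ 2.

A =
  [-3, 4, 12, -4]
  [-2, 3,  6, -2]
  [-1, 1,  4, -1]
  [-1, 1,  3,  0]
A Jordan chain for λ = 1 of length 2:
v_1 = (-4, -2, -1, -1)ᵀ
v_2 = (1, 0, 0, 0)ᵀ

Let N = A − (1)·I. We want v_2 with N^2 v_2 = 0 but N^1 v_2 ≠ 0; then v_{j-1} := N · v_j for j = 2, …, 2.

Pick v_2 = (1, 0, 0, 0)ᵀ.
Then v_1 = N · v_2 = (-4, -2, -1, -1)ᵀ.

Sanity check: (A − (1)·I) v_1 = (0, 0, 0, 0)ᵀ = 0. ✓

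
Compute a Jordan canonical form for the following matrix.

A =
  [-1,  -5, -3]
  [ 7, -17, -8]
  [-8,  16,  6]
J_3(-4)

The characteristic polynomial is
  det(x·I − A) = x^3 + 12*x^2 + 48*x + 64 = (x + 4)^3

Eigenvalues and multiplicities (the geometric multiplicity of λ is n − rank(A − λI), which equals the number of Jordan blocks for λ):
  λ = -4: algebraic multiplicity = 3, geometric multiplicity = 1

Determining the block sizes for each eigenvalue:
  λ = -4: one block (gm = 1), so the single block has size am = 3 → block sizes [3]

Assembling the blocks gives a Jordan form
J =
  [-4,  1,  0]
  [ 0, -4,  1]
  [ 0,  0, -4]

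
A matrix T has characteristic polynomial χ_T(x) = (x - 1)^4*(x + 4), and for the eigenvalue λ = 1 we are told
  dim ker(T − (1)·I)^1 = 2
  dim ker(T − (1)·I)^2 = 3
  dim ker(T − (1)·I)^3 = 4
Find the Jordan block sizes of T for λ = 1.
Block sizes for λ = 1: [3, 1]

From the dimensions of kernels of powers, the number of Jordan blocks of size at least j is d_j − d_{j−1} where d_j = dim ker(N^j) (with d_0 = 0). Computing the differences gives [2, 1, 1].
The number of blocks of size exactly k is (#blocks of size ≥ k) − (#blocks of size ≥ k + 1), so the partition is: 1 block(s) of size 1, 1 block(s) of size 3.
In nonincreasing order the block sizes are [3, 1].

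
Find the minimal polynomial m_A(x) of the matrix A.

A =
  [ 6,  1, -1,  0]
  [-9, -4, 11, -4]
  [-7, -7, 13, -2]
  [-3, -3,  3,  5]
x^3 - 15*x^2 + 75*x - 125

The characteristic polynomial is χ_A(x) = (x - 5)^4, so the eigenvalues are known. The minimal polynomial is
  m_A(x) = Π_λ (x − λ)^{k_λ}
where k_λ is the size of the *largest* Jordan block for λ (equivalently, the smallest k with (A − λI)^k v = 0 for every generalised eigenvector v of λ).

  λ = 5: largest Jordan block has size 3, contributing (x − 5)^3

So m_A(x) = (x - 5)^3 = x^3 - 15*x^2 + 75*x - 125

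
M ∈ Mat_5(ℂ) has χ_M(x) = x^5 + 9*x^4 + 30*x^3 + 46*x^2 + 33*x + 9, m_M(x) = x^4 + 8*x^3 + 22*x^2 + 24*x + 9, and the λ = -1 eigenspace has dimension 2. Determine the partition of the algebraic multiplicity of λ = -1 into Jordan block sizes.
Block sizes for λ = -1: [2, 1]

Step 1 — from the characteristic polynomial, algebraic multiplicity of λ = -1 is 3. From dim ker(M − (-1)·I) = 2, there are exactly 2 Jordan blocks for λ = -1.
Step 2 — from the minimal polynomial, the factor (x + 1)^2 tells us the largest block for λ = -1 has size 2.
Step 3 — with total size 3, 2 blocks, and largest block 2, the block sizes (in nonincreasing order) are [2, 1].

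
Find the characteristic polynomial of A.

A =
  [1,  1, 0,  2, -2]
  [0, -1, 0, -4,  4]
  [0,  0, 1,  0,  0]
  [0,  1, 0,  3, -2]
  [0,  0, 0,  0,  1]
x^5 - 5*x^4 + 10*x^3 - 10*x^2 + 5*x - 1

Expanding det(x·I − A) (e.g. by cofactor expansion or by noting that A is similar to its Jordan form J, which has the same characteristic polynomial as A) gives
  χ_A(x) = x^5 - 5*x^4 + 10*x^3 - 10*x^2 + 5*x - 1
which factors as (x - 1)^5. The eigenvalues (with algebraic multiplicities) are λ = 1 with multiplicity 5.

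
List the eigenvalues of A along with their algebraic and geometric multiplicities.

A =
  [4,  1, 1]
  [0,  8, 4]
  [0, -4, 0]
λ = 4: alg = 3, geom = 2

Step 1 — factor the characteristic polynomial to read off the algebraic multiplicities:
  χ_A(x) = (x - 4)^3

Step 2 — compute geometric multiplicities via the rank-nullity identity g(λ) = n − rank(A − λI):
  rank(A − (4)·I) = 1, so dim ker(A − (4)·I) = n − 1 = 2

Summary:
  λ = 4: algebraic multiplicity = 3, geometric multiplicity = 2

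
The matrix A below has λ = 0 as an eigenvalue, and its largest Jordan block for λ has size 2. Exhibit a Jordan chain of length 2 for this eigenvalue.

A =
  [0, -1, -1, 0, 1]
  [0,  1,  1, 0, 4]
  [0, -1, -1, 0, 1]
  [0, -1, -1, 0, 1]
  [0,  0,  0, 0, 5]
A Jordan chain for λ = 0 of length 2:
v_1 = (-1, 1, -1, -1, 0)ᵀ
v_2 = (0, 1, 0, 0, 0)ᵀ

Let N = A − (0)·I. We want v_2 with N^2 v_2 = 0 but N^1 v_2 ≠ 0; then v_{j-1} := N · v_j for j = 2, …, 2.

Pick v_2 = (0, 1, 0, 0, 0)ᵀ.
Then v_1 = N · v_2 = (-1, 1, -1, -1, 0)ᵀ.

Sanity check: (A − (0)·I) v_1 = (0, 0, 0, 0, 0)ᵀ = 0. ✓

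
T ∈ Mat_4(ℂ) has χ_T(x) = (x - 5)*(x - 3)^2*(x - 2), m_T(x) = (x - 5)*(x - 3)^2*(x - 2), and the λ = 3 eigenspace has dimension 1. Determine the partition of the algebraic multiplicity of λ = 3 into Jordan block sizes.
Block sizes for λ = 3: [2]

Step 1 — from the characteristic polynomial, algebraic multiplicity of λ = 3 is 2. From dim ker(T − (3)·I) = 1, there are exactly 1 Jordan blocks for λ = 3.
Step 2 — from the minimal polynomial, the factor (x − 3)^2 tells us the largest block for λ = 3 has size 2.
Step 3 — with total size 2, 1 blocks, and largest block 2, the block sizes (in nonincreasing order) are [2].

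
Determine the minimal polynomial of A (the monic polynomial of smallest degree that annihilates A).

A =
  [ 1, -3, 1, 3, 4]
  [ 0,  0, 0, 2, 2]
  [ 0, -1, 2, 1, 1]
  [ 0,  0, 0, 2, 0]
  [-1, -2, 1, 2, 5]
x^3 - 6*x^2 + 12*x - 8

The characteristic polynomial is χ_A(x) = (x - 2)^5, so the eigenvalues are known. The minimal polynomial is
  m_A(x) = Π_λ (x − λ)^{k_λ}
where k_λ is the size of the *largest* Jordan block for λ (equivalently, the smallest k with (A − λI)^k v = 0 for every generalised eigenvector v of λ).

  λ = 2: largest Jordan block has size 3, contributing (x − 2)^3

So m_A(x) = (x - 2)^3 = x^3 - 6*x^2 + 12*x - 8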